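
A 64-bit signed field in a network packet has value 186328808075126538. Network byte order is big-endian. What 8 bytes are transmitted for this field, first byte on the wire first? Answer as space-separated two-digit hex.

186328808075126538 in hexadecimal, padded to 64 bits, is 0x0295F91050BD670A.
Split into bytes (most-significant first): 02 95 F9 10 50 BD 67 0A.
Big-endian stores the most-significant byte at the lowest address.
So the memory order matches the most-significant-first order: 02 95 F9 10 50 BD 67 0A.

02 95 F9 10 50 BD 67 0A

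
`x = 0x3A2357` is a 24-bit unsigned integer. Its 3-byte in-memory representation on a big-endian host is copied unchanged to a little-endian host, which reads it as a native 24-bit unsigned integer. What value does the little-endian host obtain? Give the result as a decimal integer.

Stored big-endian, the bytes at ascending addresses are 3A 23 57.
Read back as little-endian, the first byte is least significant, giving 0x57233A.
0x57233A = 5710650.

5710650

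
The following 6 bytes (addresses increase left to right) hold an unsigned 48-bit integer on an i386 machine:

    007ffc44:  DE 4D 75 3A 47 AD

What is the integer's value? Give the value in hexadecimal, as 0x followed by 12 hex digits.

In little-endian order the low byte comes first in memory.
Reassemble most-significant byte first: AD 47 3A 75 4D DE → 0xAD473A754DDE.

0xAD473A754DDE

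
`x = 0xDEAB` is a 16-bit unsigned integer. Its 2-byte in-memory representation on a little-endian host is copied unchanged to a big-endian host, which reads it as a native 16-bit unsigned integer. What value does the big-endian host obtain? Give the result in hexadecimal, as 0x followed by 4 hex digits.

Stored little-endian, the bytes at ascending addresses are AB DE.
Read back as big-endian, the last byte is least significant, giving 0xABDE.

0xABDE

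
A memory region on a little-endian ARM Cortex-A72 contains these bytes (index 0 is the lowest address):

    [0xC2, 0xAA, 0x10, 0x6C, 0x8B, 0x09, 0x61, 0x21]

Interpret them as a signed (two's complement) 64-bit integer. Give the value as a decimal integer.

2405214170410691266

In little-endian order the low byte comes first in memory.
Reassemble most-significant byte first: 21 61 09 8B 6C 10 AA C2 → 0x2161098B6C10AAC2.
0x2161098B6C10AAC2 = 2405214170410691266.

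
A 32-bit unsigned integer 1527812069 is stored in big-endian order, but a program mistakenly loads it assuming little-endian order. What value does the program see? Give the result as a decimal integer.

1527812069 in 32-bit hexadecimal is 0x5B108FE5.
Stored big-endian, the bytes at ascending addresses are 5B 10 8F E5.
Read back as little-endian, the first byte is least significant, giving 0xE58F105B.
0xE58F105B = 3851358299.

3851358299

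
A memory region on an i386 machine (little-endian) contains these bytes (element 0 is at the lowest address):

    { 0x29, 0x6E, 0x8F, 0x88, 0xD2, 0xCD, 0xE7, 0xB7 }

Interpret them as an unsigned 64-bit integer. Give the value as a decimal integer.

In little-endian order the low byte comes first in memory.
Reassemble most-significant byte first: B7 E7 CD D2 88 8F 6E 29 → 0xB7E7CDD2888F6E29.
0xB7E7CDD2888F6E29 = 13251786732678901289.

13251786732678901289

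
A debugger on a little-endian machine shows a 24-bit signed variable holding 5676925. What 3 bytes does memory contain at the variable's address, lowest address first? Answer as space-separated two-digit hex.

5676925 in hexadecimal, padded to 24 bits, is 0x569F7D.
Split into bytes (most-significant first): 56 9F 7D.
In little-endian order the low byte comes first in memory.
So at ascending addresses the bytes are 7D 9F 56.

7D 9F 56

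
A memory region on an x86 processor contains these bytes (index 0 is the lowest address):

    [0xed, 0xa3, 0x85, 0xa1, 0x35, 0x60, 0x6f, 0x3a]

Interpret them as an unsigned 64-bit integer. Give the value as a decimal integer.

4210689960074126317

Little-endian stores the least-significant byte at the lowest address.
Reassemble most-significant byte first: 3A 6F 60 35 A1 85 A3 ED → 0x3A6F6035A185A3ED.
0x3A6F6035A185A3ED = 4210689960074126317.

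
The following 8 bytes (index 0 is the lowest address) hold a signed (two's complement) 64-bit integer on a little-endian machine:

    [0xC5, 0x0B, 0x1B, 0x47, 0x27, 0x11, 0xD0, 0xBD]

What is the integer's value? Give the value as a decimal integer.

In little-endian order the low byte comes first in memory.
Reassemble most-significant byte first: BD D0 11 27 47 1B 0B C5 → 0xBDD01127471B0BC5.
Top bit is set, so as a signed 64-bit value this is 0xBDD01127471B0BC5 − 2^64 = -4769293144991003707.

-4769293144991003707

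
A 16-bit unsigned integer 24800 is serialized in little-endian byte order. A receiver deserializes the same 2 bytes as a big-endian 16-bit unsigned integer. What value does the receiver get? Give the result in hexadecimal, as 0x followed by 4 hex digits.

0xE060

24800 in 16-bit hexadecimal is 0x60E0.
Stored little-endian, the bytes at ascending addresses are E0 60.
Read back as big-endian, the last byte is least significant, giving 0xE060.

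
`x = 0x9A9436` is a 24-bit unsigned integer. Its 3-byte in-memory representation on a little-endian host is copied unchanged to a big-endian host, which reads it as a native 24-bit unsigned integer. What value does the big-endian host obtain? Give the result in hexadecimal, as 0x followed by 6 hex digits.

0x36949A

Stored little-endian, the bytes at ascending addresses are 36 94 9A.
Read back as big-endian, the last byte is least significant, giving 0x36949A.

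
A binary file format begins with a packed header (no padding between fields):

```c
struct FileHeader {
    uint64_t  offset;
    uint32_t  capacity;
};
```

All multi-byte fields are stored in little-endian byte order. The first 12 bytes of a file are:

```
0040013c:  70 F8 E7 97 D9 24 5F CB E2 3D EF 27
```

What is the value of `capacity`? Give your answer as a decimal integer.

`capacity` follows `offset` (8 bytes), so it starts at byte offset 8 and occupies 4 bytes.
Bytes at offsets 8..11: E2 3D EF 27.
Little-endian stores the least-significant byte at the lowest address.
Reassemble most-significant byte first: 27 EF 3D E2 → 0x27EF3DE2.
0x27EF3DE2 = 669990370.

669990370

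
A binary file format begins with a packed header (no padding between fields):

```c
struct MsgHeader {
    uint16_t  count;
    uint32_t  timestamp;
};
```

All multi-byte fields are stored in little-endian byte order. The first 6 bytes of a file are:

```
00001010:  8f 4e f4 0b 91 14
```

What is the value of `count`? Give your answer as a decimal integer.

20111

`count` is the first field, at byte offset 0, occupying 2 bytes.
Bytes at offsets 0..1: 8F 4E.
Little-endian stores the least-significant byte at the lowest address.
Reassemble most-significant byte first: 4E 8F → 0x4E8F.
0x4E8F = 20111.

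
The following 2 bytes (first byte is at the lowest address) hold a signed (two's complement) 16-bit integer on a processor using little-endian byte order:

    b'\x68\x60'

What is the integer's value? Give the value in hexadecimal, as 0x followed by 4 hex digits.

In little-endian order the low byte comes first in memory.
Reassemble most-significant byte first: 60 68 → 0x6068.

0x6068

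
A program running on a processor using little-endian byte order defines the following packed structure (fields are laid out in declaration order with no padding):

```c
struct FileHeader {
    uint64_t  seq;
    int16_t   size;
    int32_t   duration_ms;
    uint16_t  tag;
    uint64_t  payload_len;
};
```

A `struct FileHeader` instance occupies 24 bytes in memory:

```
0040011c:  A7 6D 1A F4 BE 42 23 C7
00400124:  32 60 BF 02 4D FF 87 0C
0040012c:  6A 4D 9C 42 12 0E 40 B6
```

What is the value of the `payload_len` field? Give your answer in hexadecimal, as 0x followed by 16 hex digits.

0xB6400E12429C4D6A

`payload_len` follows `seq` (8 B), `size` (2 B), `duration_ms` (4 B), `tag` (2 B), so it starts at offset 8 + 2 + 4 + 2 = 16 and occupies 8 bytes.
Bytes at offsets 16..23: 6A 4D 9C 42 12 0E 40 B6.
In little-endian order the low byte comes first in memory.
Reassemble most-significant byte first: B6 40 0E 12 42 9C 4D 6A → 0xB6400E12429C4D6A.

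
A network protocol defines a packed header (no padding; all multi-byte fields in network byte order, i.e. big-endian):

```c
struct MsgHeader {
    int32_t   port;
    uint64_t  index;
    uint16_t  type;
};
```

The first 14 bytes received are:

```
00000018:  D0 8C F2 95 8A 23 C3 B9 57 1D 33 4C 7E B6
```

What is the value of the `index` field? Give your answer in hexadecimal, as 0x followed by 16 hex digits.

0x8A23C3B9571D334C

`index` follows `port` (4 bytes), so it starts at byte offset 4 and occupies 8 bytes.
Bytes at offsets 4..11: 8A 23 C3 B9 57 1D 33 4C.
Big-endian: lowest address holds the most-significant byte.
The bytes are already most-significant first: 0x8A23C3B9571D334C.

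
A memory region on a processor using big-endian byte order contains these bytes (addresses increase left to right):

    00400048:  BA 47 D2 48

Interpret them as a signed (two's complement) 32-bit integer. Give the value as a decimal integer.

-1169698232

In big-endian order the high byte comes first in memory.
The bytes are already most-significant first: 0xBA47D248.
Top bit is set, so as a signed 32-bit value this is 0xBA47D248 − 2^32 = -1169698232.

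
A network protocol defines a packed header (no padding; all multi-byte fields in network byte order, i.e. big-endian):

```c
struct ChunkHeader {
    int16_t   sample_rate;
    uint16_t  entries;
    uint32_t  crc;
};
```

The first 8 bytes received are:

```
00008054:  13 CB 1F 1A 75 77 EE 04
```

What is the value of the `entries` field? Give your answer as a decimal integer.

7962

`entries` follows `sample_rate` (2 bytes), so it starts at byte offset 2 and occupies 2 bytes.
Bytes at offsets 2..3: 1F 1A.
In big-endian order the high byte comes first in memory.
The bytes are already most-significant first: 0x1F1A.
0x1F1A = 7962.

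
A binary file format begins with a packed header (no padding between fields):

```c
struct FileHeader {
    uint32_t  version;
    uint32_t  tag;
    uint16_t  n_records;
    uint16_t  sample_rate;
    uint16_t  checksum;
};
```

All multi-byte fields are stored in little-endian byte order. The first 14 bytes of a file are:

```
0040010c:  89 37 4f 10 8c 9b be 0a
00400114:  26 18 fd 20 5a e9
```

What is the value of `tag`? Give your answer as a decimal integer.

180263820

`tag` follows `version` (4 bytes), so it starts at byte offset 4 and occupies 4 bytes.
Bytes at offsets 4..7: 8C 9B BE 0A.
In little-endian order the low byte comes first in memory.
Reassemble most-significant byte first: 0A BE 9B 8C → 0x0ABE9B8C.
0x0ABE9B8C = 180263820.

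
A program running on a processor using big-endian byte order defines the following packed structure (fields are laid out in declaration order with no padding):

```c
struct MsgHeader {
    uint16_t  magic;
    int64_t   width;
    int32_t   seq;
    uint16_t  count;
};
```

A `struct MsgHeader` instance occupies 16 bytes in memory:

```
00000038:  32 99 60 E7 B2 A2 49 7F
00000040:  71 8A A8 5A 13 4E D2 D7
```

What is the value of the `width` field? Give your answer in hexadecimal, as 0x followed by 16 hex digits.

0x60E7B2A2497F718A

`width` follows `magic` (2 bytes), so it starts at byte offset 2 and occupies 8 bytes.
Bytes at offsets 2..9: 60 E7 B2 A2 49 7F 71 8A.
In big-endian order the high byte comes first in memory.
The bytes are already most-significant first: 0x60E7B2A2497F718A.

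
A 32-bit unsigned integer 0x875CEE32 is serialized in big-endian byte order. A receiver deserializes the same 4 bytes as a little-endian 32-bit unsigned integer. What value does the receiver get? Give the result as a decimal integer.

Stored big-endian, the bytes at ascending addresses are 87 5C EE 32.
Read back as little-endian, the first byte is least significant, giving 0x32EE5C87.
0x32EE5C87 = 854482055.

854482055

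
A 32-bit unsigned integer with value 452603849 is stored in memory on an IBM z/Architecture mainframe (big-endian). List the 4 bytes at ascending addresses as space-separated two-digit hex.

1A FA 2F C9

452603849 in hexadecimal, padded to 32 bits, is 0x1AFA2FC9.
Split into bytes (most-significant first): 1A FA 2F C9.
Big-endian stores the most-significant byte at the lowest address.
So the memory order matches the most-significant-first order: 1A FA 2F C9.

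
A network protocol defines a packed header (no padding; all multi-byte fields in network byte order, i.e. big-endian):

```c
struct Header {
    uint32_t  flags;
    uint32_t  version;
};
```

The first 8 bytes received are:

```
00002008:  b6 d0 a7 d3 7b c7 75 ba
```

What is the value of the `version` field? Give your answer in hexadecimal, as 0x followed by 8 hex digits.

`version` follows `flags` (4 bytes), so it starts at byte offset 4 and occupies 4 bytes.
Bytes at offsets 4..7: 7B C7 75 BA.
In big-endian order the high byte comes first in memory.
The bytes are already most-significant first: 0x7BC775BA.

0x7BC775BA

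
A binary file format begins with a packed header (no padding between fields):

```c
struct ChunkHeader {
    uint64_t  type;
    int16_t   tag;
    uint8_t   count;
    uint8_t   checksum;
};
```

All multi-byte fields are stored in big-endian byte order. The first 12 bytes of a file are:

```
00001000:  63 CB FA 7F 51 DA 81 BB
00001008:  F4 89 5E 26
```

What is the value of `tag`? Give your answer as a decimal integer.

`tag` follows `type` (8 bytes), so it starts at byte offset 8 and occupies 2 bytes.
Bytes at offsets 8..9: F4 89.
Big-endian stores the most-significant byte at the lowest address.
The bytes are already most-significant first: 0xF489.
Top bit is set, so as a signed 16-bit value this is 0xF489 − 2^16 = -2935.

-2935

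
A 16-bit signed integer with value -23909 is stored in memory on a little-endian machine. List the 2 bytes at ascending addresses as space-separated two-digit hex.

Two's complement of -23909 in 16 bits: 23909 = 0x5D65; invert → 0xA29A; add 1 → 0xA29B.
Split into bytes (most-significant first): A2 9B.
In little-endian order the low byte comes first in memory.
So at ascending addresses the bytes are 9B A2.

9B A2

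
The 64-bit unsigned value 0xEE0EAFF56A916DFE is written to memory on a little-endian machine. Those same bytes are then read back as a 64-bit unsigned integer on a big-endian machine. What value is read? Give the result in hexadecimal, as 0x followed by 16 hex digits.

Stored little-endian, the bytes at ascending addresses are FE 6D 91 6A F5 AF 0E EE.
Read back as big-endian, the last byte is least significant, giving 0xFE6D916AF5AF0EEE.

0xFE6D916AF5AF0EEE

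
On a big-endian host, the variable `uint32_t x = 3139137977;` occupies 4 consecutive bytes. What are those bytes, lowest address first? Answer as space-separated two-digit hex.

BB 1B 71 B9

3139137977 in hexadecimal, padded to 32 bits, is 0xBB1B71B9.
Split into bytes (most-significant first): BB 1B 71 B9.
In big-endian order the high byte comes first in memory.
So the memory order matches the most-significant-first order: BB 1B 71 B9.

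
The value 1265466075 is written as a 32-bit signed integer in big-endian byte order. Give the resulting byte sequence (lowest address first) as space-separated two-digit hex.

1265466075 in hexadecimal, padded to 32 bits, is 0x4B6D7ADB.
Split into bytes (most-significant first): 4B 6D 7A DB.
Big-endian stores the most-significant byte at the lowest address.
So the memory order matches the most-significant-first order: 4B 6D 7A DB.

4B 6D 7A DB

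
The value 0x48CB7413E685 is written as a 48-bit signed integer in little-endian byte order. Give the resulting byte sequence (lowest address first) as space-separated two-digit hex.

Split into bytes (most-significant first): 48 CB 74 13 E6 85.
Little-endian stores the least-significant byte at the lowest address.
So at ascending addresses the bytes are 85 E6 13 74 CB 48.

85 E6 13 74 CB 48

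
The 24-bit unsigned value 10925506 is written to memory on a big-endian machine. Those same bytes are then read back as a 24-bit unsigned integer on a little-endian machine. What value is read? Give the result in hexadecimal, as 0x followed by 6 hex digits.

10925506 in 24-bit hexadecimal is 0xA6B5C2.
Stored big-endian, the bytes at ascending addresses are A6 B5 C2.
Read back as little-endian, the first byte is least significant, giving 0xC2B5A6.

0xC2B5A6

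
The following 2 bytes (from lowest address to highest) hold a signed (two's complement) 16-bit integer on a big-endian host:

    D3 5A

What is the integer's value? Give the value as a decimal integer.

-11430

Big-endian: lowest address holds the most-significant byte.
The bytes are already most-significant first: 0xD35A.
Top bit is set, so as a signed 16-bit value this is 0xD35A − 2^16 = -11430.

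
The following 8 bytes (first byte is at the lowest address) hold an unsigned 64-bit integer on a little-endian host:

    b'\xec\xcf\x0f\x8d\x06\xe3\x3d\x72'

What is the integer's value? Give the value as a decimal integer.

8231985311179067372

In little-endian order the low byte comes first in memory.
Reassemble most-significant byte first: 72 3D E3 06 8D 0F CF EC → 0x723DE3068D0FCFEC.
0x723DE3068D0FCFEC = 8231985311179067372.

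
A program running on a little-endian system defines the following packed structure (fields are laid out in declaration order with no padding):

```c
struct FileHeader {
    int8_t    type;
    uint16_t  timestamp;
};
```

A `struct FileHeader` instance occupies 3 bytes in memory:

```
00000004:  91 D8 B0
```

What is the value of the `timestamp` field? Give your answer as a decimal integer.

`timestamp` follows `type` (1 byte), so it starts at byte offset 1 and occupies 2 bytes.
Bytes at offsets 1..2: D8 B0.
In little-endian order the low byte comes first in memory.
Reassemble most-significant byte first: B0 D8 → 0xB0D8.
0xB0D8 = 45272.

45272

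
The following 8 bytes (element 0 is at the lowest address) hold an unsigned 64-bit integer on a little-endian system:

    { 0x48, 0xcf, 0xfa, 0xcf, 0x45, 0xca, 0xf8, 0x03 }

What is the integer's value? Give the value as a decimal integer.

In little-endian order the low byte comes first in memory.
Reassemble most-significant byte first: 03 F8 CA 45 CF FA CF 48 → 0x03F8CA45CFFACF48.
0x03F8CA45CFFACF48 = 286200977528901448.

286200977528901448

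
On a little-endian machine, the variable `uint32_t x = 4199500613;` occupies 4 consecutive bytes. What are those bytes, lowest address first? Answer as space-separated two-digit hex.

4199500613 in hexadecimal, padded to 32 bits, is 0xFA4F4B45.
Split into bytes (most-significant first): FA 4F 4B 45.
In little-endian order the low byte comes first in memory.
So at ascending addresses the bytes are 45 4B 4F FA.

45 4B 4F FA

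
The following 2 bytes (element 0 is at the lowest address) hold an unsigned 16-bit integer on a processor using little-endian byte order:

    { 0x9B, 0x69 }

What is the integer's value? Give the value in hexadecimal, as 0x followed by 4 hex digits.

0x699B

In little-endian order the low byte comes first in memory.
Reassemble most-significant byte first: 69 9B → 0x699B.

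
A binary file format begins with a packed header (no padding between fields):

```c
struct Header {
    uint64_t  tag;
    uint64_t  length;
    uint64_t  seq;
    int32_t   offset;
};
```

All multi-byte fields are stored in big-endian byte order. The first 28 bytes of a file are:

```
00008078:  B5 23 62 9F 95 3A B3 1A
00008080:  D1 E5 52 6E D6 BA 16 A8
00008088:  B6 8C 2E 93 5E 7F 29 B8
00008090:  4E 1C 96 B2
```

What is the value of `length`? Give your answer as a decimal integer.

`length` follows `tag` (8 bytes), so it starts at byte offset 8 and occupies 8 bytes.
Bytes at offsets 8..15: D1 E5 52 6E D6 BA 16 A8.
Big-endian: lowest address holds the most-significant byte.
The bytes are already most-significant first: 0xD1E5526ED6BA16A8.
0xD1E5526ED6BA16A8 = 15124585559596078760.

15124585559596078760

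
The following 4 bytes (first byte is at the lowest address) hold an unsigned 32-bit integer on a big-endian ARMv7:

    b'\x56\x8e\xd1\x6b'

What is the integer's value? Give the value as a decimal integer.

In big-endian order the high byte comes first in memory.
The bytes are already most-significant first: 0x568ED16B.
0x568ED16B = 1452200299.

1452200299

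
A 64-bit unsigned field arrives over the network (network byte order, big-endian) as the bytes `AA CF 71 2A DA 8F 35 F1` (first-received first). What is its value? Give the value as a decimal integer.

12308180735496238577

Big-endian: lowest address holds the most-significant byte.
The bytes are already most-significant first: 0xAACF712ADA8F35F1.
0xAACF712ADA8F35F1 = 12308180735496238577.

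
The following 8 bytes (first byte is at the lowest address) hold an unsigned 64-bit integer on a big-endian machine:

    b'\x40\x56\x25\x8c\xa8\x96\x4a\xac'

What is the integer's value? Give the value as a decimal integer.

4635934152478575276

Big-endian: lowest address holds the most-significant byte.
The bytes are already most-significant first: 0x4056258CA8964AAC.
0x4056258CA8964AAC = 4635934152478575276.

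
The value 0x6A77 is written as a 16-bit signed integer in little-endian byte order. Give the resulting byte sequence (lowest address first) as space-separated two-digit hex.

77 6A

Split into bytes (most-significant first): 6A 77.
Little-endian stores the least-significant byte at the lowest address.
So at ascending addresses the bytes are 77 6A.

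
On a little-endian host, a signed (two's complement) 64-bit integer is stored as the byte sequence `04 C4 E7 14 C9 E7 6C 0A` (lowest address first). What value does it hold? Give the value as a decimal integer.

Little-endian: lowest address holds the least-significant byte.
Reassemble most-significant byte first: 0A 6C E7 C9 14 E7 C4 04 → 0x0A6CE7C914E7C404.
0x0A6CE7C914E7C404 = 751230088689206276.

751230088689206276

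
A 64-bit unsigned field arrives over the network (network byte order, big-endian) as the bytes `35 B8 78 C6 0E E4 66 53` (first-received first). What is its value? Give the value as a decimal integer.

3870976671773648467

Big-endian stores the most-significant byte at the lowest address.
The bytes are already most-significant first: 0x35B878C60EE46653.
0x35B878C60EE46653 = 3870976671773648467.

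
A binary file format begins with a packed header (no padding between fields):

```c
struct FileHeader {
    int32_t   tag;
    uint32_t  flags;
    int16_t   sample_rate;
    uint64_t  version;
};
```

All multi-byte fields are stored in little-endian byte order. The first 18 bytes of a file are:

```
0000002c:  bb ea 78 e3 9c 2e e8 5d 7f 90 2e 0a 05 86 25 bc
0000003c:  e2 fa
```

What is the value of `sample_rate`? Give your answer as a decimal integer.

`sample_rate` follows `tag` (4 B), `flags` (4 B), so it starts at offset 4 + 4 = 8 and occupies 2 bytes.
Bytes at offsets 8..9: 7F 90.
Little-endian stores the least-significant byte at the lowest address.
Reassemble most-significant byte first: 90 7F → 0x907F.
Top bit is set, so as a signed 16-bit value this is 0x907F − 2^16 = -28545.

-28545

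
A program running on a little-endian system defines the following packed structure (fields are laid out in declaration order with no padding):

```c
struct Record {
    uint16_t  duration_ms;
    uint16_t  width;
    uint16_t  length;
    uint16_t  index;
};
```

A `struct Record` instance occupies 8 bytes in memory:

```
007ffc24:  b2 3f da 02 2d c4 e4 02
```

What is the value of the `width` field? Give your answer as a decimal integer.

`width` follows `duration_ms` (2 bytes), so it starts at byte offset 2 and occupies 2 bytes.
Bytes at offsets 2..3: DA 02.
Little-endian stores the least-significant byte at the lowest address.
Reassemble most-significant byte first: 02 DA → 0x02DA.
0x02DA = 730.

730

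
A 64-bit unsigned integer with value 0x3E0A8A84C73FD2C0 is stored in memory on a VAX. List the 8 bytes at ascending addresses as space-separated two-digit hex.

Split into bytes (most-significant first): 3E 0A 8A 84 C7 3F D2 C0.
Little-endian stores the least-significant byte at the lowest address.
So at ascending addresses the bytes are C0 D2 3F C7 84 8A 0A 3E.

C0 D2 3F C7 84 8A 0A 3E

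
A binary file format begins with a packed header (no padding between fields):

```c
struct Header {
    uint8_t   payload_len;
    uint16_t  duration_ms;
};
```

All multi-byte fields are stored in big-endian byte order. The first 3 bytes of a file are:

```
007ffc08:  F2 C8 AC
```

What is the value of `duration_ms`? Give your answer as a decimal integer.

51372

`duration_ms` follows `payload_len` (1 byte), so it starts at byte offset 1 and occupies 2 bytes.
Bytes at offsets 1..2: C8 AC.
In big-endian order the high byte comes first in memory.
The bytes are already most-significant first: 0xC8AC.
0xC8AC = 51372.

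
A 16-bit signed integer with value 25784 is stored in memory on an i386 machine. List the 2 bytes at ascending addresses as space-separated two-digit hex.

25784 in hexadecimal, padded to 16 bits, is 0x64B8.
Split into bytes (most-significant first): 64 B8.
Little-endian: lowest address holds the least-significant byte.
So at ascending addresses the bytes are B8 64.

B8 64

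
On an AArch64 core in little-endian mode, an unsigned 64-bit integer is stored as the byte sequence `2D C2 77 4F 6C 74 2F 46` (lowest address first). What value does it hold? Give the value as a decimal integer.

5057388915098894893

Little-endian stores the least-significant byte at the lowest address.
Reassemble most-significant byte first: 46 2F 74 6C 4F 77 C2 2D → 0x462F746C4F77C22D.
0x462F746C4F77C22D = 5057388915098894893.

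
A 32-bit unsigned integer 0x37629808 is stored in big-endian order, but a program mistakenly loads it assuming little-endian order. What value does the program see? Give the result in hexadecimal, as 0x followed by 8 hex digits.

0x08986237

Stored big-endian, the bytes at ascending addresses are 37 62 98 08.
Read back as little-endian, the first byte is least significant, giving 0x08986237.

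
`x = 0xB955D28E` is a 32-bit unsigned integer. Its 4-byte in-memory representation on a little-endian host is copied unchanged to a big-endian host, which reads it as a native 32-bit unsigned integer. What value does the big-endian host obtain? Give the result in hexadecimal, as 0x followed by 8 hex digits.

0x8ED255B9

Stored little-endian, the bytes at ascending addresses are 8E D2 55 B9.
Read back as big-endian, the last byte is least significant, giving 0x8ED255B9.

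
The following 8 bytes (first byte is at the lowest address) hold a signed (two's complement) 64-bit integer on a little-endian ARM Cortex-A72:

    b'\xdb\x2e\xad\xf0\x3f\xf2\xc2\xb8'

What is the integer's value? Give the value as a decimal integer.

-5133274268814201125

Little-endian stores the least-significant byte at the lowest address.
Reassemble most-significant byte first: B8 C2 F2 3F F0 AD 2E DB → 0xB8C2F23FF0AD2EDB.
Top bit is set, so as a signed 64-bit value this is 0xB8C2F23FF0AD2EDB − 2^64 = -5133274268814201125.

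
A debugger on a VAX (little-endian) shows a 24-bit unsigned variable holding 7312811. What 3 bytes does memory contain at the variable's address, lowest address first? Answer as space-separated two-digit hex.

7312811 in hexadecimal, padded to 24 bits, is 0x6F95AB.
Split into bytes (most-significant first): 6F 95 AB.
Little-endian stores the least-significant byte at the lowest address.
So at ascending addresses the bytes are AB 95 6F.

AB 95 6F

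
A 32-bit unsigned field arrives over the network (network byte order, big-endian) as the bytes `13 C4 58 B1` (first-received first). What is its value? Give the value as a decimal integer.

In big-endian order the high byte comes first in memory.
The bytes are already most-significant first: 0x13C458B1.
0x13C458B1 = 331634865.

331634865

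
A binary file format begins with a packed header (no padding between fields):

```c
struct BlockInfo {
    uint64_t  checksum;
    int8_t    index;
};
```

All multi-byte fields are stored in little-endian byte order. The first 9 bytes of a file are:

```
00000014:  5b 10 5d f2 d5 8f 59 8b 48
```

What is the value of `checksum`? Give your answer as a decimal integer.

10041214993256222811

`checksum` is the first field, at byte offset 0, occupying 8 bytes.
Bytes at offsets 0..7: 5B 10 5D F2 D5 8F 59 8B.
Little-endian stores the least-significant byte at the lowest address.
Reassemble most-significant byte first: 8B 59 8F D5 F2 5D 10 5B → 0x8B598FD5F25D105B.
0x8B598FD5F25D105B = 10041214993256222811.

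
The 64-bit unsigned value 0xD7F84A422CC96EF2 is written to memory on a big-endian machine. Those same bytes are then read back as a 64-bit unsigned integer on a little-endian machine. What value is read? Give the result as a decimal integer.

Stored big-endian, the bytes at ascending addresses are D7 F8 4A 42 2C C9 6E F2.
Read back as little-endian, the first byte is least significant, giving 0xF26EC92C424AF8D7.
0xF26EC92C424AF8D7 = 17469121196544686295.

17469121196544686295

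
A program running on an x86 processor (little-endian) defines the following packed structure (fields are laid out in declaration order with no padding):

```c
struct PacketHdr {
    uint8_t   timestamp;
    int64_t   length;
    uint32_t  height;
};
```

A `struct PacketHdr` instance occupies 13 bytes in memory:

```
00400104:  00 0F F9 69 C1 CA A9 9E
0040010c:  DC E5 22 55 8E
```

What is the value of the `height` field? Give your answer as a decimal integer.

`height` follows `timestamp` (1 B), `length` (8 B), so it starts at offset 1 + 8 = 9 and occupies 4 bytes.
Bytes at offsets 9..12: E5 22 55 8E.
In little-endian order the low byte comes first in memory.
Reassemble most-significant byte first: 8E 55 22 E5 → 0x8E5522E5.
0x8E5522E5 = 2387944165.

2387944165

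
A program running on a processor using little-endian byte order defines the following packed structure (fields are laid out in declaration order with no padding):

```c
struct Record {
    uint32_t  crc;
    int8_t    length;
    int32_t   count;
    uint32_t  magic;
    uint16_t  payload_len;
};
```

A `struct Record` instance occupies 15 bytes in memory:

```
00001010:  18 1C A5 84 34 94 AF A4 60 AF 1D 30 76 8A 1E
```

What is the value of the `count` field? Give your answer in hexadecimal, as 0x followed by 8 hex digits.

0x60A4AF94

`count` follows `crc` (4 B), `length` (1 B), so it starts at offset 4 + 1 = 5 and occupies 4 bytes.
Bytes at offsets 5..8: 94 AF A4 60.
Little-endian: lowest address holds the least-significant byte.
Reassemble most-significant byte first: 60 A4 AF 94 → 0x60A4AF94.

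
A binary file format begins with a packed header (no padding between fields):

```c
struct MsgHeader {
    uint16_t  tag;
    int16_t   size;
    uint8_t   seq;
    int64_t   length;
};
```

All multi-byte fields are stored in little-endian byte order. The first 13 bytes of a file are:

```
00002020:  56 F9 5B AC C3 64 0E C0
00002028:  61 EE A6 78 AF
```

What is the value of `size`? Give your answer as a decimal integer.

`size` follows `tag` (2 bytes), so it starts at byte offset 2 and occupies 2 bytes.
Bytes at offsets 2..3: 5B AC.
Little-endian stores the least-significant byte at the lowest address.
Reassemble most-significant byte first: AC 5B → 0xAC5B.
Top bit is set, so as a signed 16-bit value this is 0xAC5B − 2^16 = -21413.

-21413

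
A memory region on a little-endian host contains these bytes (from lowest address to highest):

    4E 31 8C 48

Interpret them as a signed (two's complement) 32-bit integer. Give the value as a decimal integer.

1217147214

Little-endian stores the least-significant byte at the lowest address.
Reassemble most-significant byte first: 48 8C 31 4E → 0x488C314E.
0x488C314E = 1217147214.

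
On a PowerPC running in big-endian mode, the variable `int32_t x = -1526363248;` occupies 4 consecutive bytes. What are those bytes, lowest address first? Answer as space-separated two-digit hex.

Two's complement of -1526363248 in 32 bits: 1526363248 = 0x5AFA7470; invert → 0xA5058B8F; add 1 → 0xA5058B90.
Split into bytes (most-significant first): A5 05 8B 90.
In big-endian order the high byte comes first in memory.
So the memory order matches the most-significant-first order: A5 05 8B 90.

A5 05 8B 90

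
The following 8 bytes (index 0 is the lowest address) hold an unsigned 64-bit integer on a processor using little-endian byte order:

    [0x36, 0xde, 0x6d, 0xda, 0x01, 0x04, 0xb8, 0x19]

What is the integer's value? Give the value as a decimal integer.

Little-endian stores the least-significant byte at the lowest address.
Reassemble most-significant byte first: 19 B8 04 01 DA 6D DE 36 → 0x19B80401DA6DDE36.
0x19B80401DA6DDE36 = 1853235652669070902.

1853235652669070902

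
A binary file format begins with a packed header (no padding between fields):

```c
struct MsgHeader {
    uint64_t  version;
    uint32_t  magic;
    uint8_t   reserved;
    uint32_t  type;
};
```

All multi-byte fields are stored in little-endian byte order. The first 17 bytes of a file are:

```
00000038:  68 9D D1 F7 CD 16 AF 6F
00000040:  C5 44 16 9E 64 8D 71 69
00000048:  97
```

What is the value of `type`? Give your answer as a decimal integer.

`type` follows `version` (8 B), `magic` (4 B), `reserved` (1 B), so it starts at offset 8 + 4 + 1 = 13 and occupies 4 bytes.
Bytes at offsets 13..16: 8D 71 69 97.
Little-endian stores the least-significant byte at the lowest address.
Reassemble most-significant byte first: 97 69 71 8D → 0x9769718D.
0x9769718D = 2540269965.

2540269965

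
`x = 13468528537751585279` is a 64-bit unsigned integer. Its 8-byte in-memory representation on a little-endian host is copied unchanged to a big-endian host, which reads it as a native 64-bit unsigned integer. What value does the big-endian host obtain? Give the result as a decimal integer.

13468528537751585279 in 64-bit hexadecimal is 0xBAE9D35883E501FF.
Stored little-endian, the bytes at ascending addresses are FF 01 E5 83 58 D3 E9 BA.
Read back as big-endian, the last byte is least significant, giving 0xFF01E58358D3E9BA.
0xFF01E58358D3E9BA = 18375220306942093754.

18375220306942093754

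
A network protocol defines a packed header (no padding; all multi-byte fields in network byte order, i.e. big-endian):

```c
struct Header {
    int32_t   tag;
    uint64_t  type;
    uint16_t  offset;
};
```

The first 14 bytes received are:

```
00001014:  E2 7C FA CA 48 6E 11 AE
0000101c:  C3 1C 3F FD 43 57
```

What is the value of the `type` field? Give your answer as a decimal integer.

`type` follows `tag` (4 bytes), so it starts at byte offset 4 and occupies 8 bytes.
Bytes at offsets 4..11: 48 6E 11 AE C3 1C 3F FD.
Big-endian stores the most-significant byte at the lowest address.
The bytes are already most-significant first: 0x486E11AEC31C3FFD.
0x486E11AEC31C3FFD = 5219128460464373757.

5219128460464373757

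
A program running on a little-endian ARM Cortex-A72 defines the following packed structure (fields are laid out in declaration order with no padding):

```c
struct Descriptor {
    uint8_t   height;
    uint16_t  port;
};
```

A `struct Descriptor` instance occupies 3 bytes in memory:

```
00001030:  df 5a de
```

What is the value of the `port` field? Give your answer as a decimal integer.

56922

`port` follows `height` (1 byte), so it starts at byte offset 1 and occupies 2 bytes.
Bytes at offsets 1..2: 5A DE.
In little-endian order the low byte comes first in memory.
Reassemble most-significant byte first: DE 5A → 0xDE5A.
0xDE5A = 56922.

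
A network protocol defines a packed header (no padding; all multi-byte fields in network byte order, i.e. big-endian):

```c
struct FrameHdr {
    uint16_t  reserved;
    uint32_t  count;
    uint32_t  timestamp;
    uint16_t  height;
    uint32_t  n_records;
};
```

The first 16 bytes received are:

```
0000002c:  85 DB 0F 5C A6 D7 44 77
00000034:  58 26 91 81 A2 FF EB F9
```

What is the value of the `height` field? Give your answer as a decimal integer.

`height` follows `reserved` (2 B), `count` (4 B), `timestamp` (4 B), so it starts at offset 2 + 4 + 4 = 10 and occupies 2 bytes.
Bytes at offsets 10..11: 91 81.
Big-endian stores the most-significant byte at the lowest address.
The bytes are already most-significant first: 0x9181.
0x9181 = 37249.

37249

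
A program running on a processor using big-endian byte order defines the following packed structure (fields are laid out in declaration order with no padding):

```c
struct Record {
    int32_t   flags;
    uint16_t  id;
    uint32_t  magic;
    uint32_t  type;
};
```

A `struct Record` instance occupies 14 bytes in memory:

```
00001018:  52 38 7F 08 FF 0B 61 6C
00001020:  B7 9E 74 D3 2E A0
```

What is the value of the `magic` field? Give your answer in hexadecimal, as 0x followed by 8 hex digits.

`magic` follows `flags` (4 B), `id` (2 B), so it starts at offset 4 + 2 = 6 and occupies 4 bytes.
Bytes at offsets 6..9: 61 6C B7 9E.
In big-endian order the high byte comes first in memory.
The bytes are already most-significant first: 0x616CB79E.

0x616CB79E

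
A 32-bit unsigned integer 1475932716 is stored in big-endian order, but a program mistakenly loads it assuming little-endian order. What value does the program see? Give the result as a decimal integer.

754120791

1475932716 in 32-bit hexadecimal is 0x57F8F22C.
Stored big-endian, the bytes at ascending addresses are 57 F8 F2 2C.
Read back as little-endian, the first byte is least significant, giving 0x2CF2F857.
0x2CF2F857 = 754120791.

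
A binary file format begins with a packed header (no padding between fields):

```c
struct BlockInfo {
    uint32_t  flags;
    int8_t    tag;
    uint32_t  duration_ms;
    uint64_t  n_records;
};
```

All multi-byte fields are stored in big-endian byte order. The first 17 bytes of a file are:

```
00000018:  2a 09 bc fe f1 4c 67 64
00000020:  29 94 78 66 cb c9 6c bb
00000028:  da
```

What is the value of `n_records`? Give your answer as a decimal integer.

`n_records` follows `flags` (4 B), `tag` (1 B), `duration_ms` (4 B), so it starts at offset 4 + 1 + 4 = 9 and occupies 8 bytes.
Bytes at offsets 9..16: 94 78 66 CB C9 6C BB DA.
Big-endian: lowest address holds the most-significant byte.
The bytes are already most-significant first: 0x947866CBC96CBBDA.
0x947866CBC96CBBDA = 10698413940262353882.

10698413940262353882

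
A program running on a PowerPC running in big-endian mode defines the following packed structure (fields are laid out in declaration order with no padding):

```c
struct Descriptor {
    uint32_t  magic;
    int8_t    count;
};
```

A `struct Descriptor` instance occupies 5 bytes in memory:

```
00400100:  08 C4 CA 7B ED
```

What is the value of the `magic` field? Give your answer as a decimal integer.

147114619

`magic` is the first field, at byte offset 0, occupying 4 bytes.
Bytes at offsets 0..3: 08 C4 CA 7B.
Big-endian: lowest address holds the most-significant byte.
The bytes are already most-significant first: 0x08C4CA7B.
0x08C4CA7B = 147114619.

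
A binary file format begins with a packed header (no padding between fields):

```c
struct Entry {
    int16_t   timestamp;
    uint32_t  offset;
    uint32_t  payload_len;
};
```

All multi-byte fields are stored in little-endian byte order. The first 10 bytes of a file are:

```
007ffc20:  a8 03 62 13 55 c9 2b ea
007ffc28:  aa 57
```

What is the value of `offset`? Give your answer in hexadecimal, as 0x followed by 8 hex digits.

`offset` follows `timestamp` (2 bytes), so it starts at byte offset 2 and occupies 4 bytes.
Bytes at offsets 2..5: 62 13 55 C9.
Little-endian: lowest address holds the least-significant byte.
Reassemble most-significant byte first: C9 55 13 62 → 0xC9551362.

0xC9551362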